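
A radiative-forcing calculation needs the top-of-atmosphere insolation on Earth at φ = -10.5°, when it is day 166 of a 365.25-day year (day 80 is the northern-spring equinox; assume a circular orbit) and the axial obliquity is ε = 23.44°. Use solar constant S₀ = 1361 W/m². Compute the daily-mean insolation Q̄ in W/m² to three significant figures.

Q̄ ≈ 343 W/m²

Solar longitude: λ_s = 360° × (166 − 80)/365.25 = 84.764°.
sin δ = sin 23.44° × sin 84.764° = 0.39613, so δ = +23.336°.
cos H₀ = −tan(-10.5°) tan(+23.336°) = 0.0800, H₀ = 1.4908 rad.
Bracket: H₀ sin φ sin δ + cos φ cos δ sin H₀ = 1.4908×-0.18224×0.39613 + 0.98325×0.91820×0.99680 = -0.107622 + 0.899931 = 0.792309.
Q̄ = (S₀/π) × [bracket] = (1361/π) × 0.792309 = 343.2 W/m².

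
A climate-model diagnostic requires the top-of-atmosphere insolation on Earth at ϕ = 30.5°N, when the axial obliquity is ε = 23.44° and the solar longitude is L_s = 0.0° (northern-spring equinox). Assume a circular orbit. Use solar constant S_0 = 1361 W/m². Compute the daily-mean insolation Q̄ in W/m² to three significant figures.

Q̄ ≈ 373 W/m²

Solar declination: sin δ = sin ε · sin L_s = sin 23.44° × sin 0.0° = 0.00000, so δ = +0.000°.
cos h₀ = −tan(+30.5°) tan(+0.000°) = -0.0000, h₀ = 1.5708 rad.
Bracket: h₀ sin ϕ sin δ + cos ϕ cos δ sin h₀ = 1.5708×0.50754×0.00000 + 0.86163×1.00000×1.00000 = 0.000000 + 0.861630 = 0.861630.
Q̄ = (S_0/π) × [bracket] = (1361/π) × 0.861630 = 373.3 W/m².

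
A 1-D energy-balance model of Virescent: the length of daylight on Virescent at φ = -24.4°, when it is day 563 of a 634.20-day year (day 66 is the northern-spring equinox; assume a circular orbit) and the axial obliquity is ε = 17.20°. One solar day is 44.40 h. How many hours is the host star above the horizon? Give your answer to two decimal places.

Solar longitude: λ_s = 360° × (563 − 66)/634.20 = 282.119°.
sin δ = sin 17.20° × sin 282.119° = -0.28912, so δ = -16.805°.
cos H₀ = −tan φ · tan δ = −tan(-24.4°) × tan(-16.805°) = -0.1370, so H₀ = 1.7082 rad = 97.87°.
Daylight = 2H₀/(2π) × 44.40 h = (1.7082/π) × 44.40 = 24.14 h.

24.14 h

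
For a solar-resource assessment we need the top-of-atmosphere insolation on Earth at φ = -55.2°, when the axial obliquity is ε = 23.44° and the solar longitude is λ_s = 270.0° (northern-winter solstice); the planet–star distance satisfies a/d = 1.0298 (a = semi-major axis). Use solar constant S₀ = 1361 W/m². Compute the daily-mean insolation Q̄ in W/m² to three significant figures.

Q̄ ≈ 525 W/m²

Solar declination: sin δ = sin ε · sin λ_s = sin 23.44° × sin 270.0° = -0.39779, so δ = -23.440°.
cos H₀ = −tan(-55.2°) tan(-23.440°) = -0.6238, H₀ = 2.2444 rad.
Bracket: H₀ sin φ sin δ + cos φ cos δ sin H₀ = 2.2444×-0.82115×-0.39779 + 0.57071×0.91748×0.78157 = 0.733123 + 0.409242 = 1.142365.
Inverse-square distance factor (a/d)² = 1.0298² = 1.060488.
Q̄ = (S₀/π) × 1.060488 × [bracket] = (1361/π) × 1.060488 × 1.142365 = 524.8 W/m².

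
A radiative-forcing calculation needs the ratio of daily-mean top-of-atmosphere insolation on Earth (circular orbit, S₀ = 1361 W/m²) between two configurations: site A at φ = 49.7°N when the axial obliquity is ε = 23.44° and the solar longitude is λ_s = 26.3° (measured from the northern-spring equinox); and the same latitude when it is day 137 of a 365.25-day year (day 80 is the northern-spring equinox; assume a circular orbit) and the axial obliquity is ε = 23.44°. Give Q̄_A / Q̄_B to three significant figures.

— Configuration A (φ=+49.7°):
Solar declination: sin δ = sin ε · sin λ_s = sin 23.44° × sin 26.3° = 0.17625, so δ = +10.151°.
cos H₀ = −tan(+49.7°) tan(+10.151°) = -0.2111, H₀ = 1.7835 rad.
Bracket: H₀ sin φ sin δ + cos φ cos δ sin H₀ = 1.7835×0.76267×0.17625 + 0.64679×0.98435×0.97746 = 0.239739 + 0.622317 = 0.862056.
Q̄ = (S₀/π) × [bracket] = (1361/π) × 0.862056 = 373.46 W/m².
— Configuration B (φ=+49.7°):
Solar longitude: λ_s = 360° × (137 − 80)/365.25 = 56.181°.
sin δ = sin 23.44° × sin 56.181° = 0.33048, so δ = +19.298°.
cos H₀ = −tan(+49.7°) tan(+19.298°) = -0.4129, H₀ = 1.9964 rad.
Bracket: H₀ sin φ sin δ + cos φ cos δ sin H₀ = 1.9964×0.76267×0.33048 + 0.64679×0.94381×0.91078 = 0.503187 + 0.555983 = 1.059170.
Q̄ = (S₀/π) × [bracket] = (1361/π) × 1.059170 = 458.85 W/m².
Ratio Q̄_A / Q̄_B = 373.46 / 458.85 = 0.8139.

Q̄_A / Q̄_B ≈ 0.814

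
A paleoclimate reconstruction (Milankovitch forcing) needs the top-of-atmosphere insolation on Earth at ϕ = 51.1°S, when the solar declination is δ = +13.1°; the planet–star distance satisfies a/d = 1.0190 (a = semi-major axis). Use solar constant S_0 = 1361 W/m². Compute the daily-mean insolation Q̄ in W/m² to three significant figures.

Q̄ ≈ 162 W/m²

cos h₀ = −tan(-51.1°) tan(+13.100°) = 0.2884, h₀ = 1.2782 rad.
Bracket: h₀ sin ϕ sin δ + cos ϕ cos δ sin h₀ = 1.2782×-0.77824×0.22665 + 0.62796×0.97398×0.95751 = -0.225459 + 0.585633 = 0.360174.
Inverse-square distance factor (a/d)² = 1.0190² = 1.038361.
Q̄ = (S_0/π) × 1.038361 × [bracket] = (1361/π) × 1.038361 × 0.360174 = 162.0 W/m².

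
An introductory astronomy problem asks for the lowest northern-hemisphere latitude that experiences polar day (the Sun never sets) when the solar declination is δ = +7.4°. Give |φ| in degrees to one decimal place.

|φ| = 82.6°

Polar day requires cos H₀ = −tan φ tan δ ≤ −1, i.e. tan φ tan δ ≥ 1.
The boundary is |tan φ| · |tan δ| = 1, so |φ| = 90° − |δ| = 90° − 7.4° = 82.6° in the northern hemisphere.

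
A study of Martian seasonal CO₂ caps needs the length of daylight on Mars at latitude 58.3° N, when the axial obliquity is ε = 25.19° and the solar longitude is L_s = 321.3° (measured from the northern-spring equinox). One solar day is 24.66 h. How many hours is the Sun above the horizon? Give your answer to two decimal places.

8.69 h

Solar declination: sin δ = sin ε · sin L_s = sin 25.19° × sin 321.3° = -0.26612, so δ = -15.433°.
cos h₀ = −tan ϕ · tan δ = −tan(+58.3°) × tan(-15.433°) = 0.4470, so h₀ = 1.1074 rad = 63.45°.
Daylight = 2h₀/(2π) × 24.66 h = (1.1074/π) × 24.66 = 8.69 h.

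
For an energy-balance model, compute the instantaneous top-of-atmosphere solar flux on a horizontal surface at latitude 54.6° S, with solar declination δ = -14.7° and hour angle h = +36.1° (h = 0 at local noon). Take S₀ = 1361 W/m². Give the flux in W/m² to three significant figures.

898 W/m²

cos θ_z = sin φ sin δ + cos φ cos δ cos h = 0.206845 + 0.452733 = 0.659578.
Flux = S₀ · cos θ_z = 1361 × 0.659578 = 897.7 W/m².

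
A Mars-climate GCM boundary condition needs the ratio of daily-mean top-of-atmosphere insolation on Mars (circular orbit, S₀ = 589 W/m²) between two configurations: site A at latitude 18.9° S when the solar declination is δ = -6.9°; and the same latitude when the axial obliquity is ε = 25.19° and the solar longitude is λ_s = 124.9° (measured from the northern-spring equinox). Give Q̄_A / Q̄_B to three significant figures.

Q̄_A / Q̄_B ≈ 1.40

— Configuration A (φ=-18.9°):
cos H₀ = −tan(-18.9°) tan(-6.900°) = -0.0414, H₀ = 1.6122 rad.
Bracket: H₀ sin φ sin δ + cos φ cos δ sin H₀ = 1.6122×-0.32392×-0.12014 + 0.94609×0.99276×0.99914 = 0.062740 + 0.938433 = 1.001173.
Q̄ = (S₀/π) × [bracket] = (589/π) × 1.001173 = 187.70 W/m².
— Configuration B (φ=-18.9°):
Solar declination: sin δ = sin ε · sin λ_s = sin 25.19° × sin 124.9° = 0.34907, so δ = +20.431°.
cos H₀ = −tan(-18.9°) tan(+20.431°) = 0.1275, H₀ = 1.4429 rad.
Bracket: H₀ sin φ sin δ + cos φ cos δ sin H₀ = 1.4429×-0.32392×0.34907 + 0.94609×0.93710×0.99183 = -0.163150 + 0.879338 = 0.716188.
Q̄ = (S₀/π) × [bracket] = (589/π) × 0.716188 = 134.27 W/m².
Ratio Q̄_A / Q̄_B = 187.70 / 134.27 = 1.398.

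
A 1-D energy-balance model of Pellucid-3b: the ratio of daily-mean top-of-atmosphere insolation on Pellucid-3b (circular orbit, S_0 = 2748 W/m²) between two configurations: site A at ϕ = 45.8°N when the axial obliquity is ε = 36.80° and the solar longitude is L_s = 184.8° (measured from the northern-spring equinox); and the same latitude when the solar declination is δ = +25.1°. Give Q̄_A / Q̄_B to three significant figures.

Q̄_A / Q̄_B ≈ 0.541

— Configuration A (ϕ=+45.8°):
Solar declination: sin δ = sin ε · sin L_s = sin 36.80° × sin 184.8° = -0.05013, so δ = -2.873°.
cos h₀ = −tan(+45.8°) tan(-2.873°) = 0.0516, h₀ = 1.5192 rad.
Bracket: h₀ sin ϕ sin δ + cos ϕ cos δ sin h₀ = 1.5192×0.71691×-0.05013 + 0.69717×0.99874×0.99867 = -0.054598 + 0.695365 = 0.640767.
Q̄ = (S_0/π) × [bracket] = (2748/π) × 0.640767 = 560.49 W/m².
— Configuration B (ϕ=+45.8°):
cos h₀ = −tan(+45.8°) tan(+25.100°) = -0.4817, h₀ = 2.0734 rad.
Bracket: h₀ sin ϕ sin δ + cos ϕ cos δ sin h₀ = 2.0734×0.71691×0.42420 + 0.69717×0.90557×0.87634 = 0.630548 + 0.553265 = 1.183813.
Q̄ = (S_0/π) × [bracket] = (2748/π) × 1.183813 = 1035.5 W/m².
Ratio Q̄_A / Q̄_B = 560.49 / 1035.5 = 0.5413.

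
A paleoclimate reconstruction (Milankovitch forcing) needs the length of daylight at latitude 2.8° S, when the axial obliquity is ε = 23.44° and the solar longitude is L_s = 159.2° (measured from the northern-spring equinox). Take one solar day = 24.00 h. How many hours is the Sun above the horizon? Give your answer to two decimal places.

11.95 h

Solar declination: sin δ = sin ε · sin L_s = sin 23.44° × sin 159.2° = 0.14126, so δ = +8.121°.
cos h₀ = −tan ϕ · tan δ = −tan(-2.8°) × tan(+8.121°) = 0.0070, so h₀ = 1.5638 rad = 89.60°.
Daylight = 2h₀/(2π) × 24.00 h = (1.5638/π) × 24.00 = 11.95 h.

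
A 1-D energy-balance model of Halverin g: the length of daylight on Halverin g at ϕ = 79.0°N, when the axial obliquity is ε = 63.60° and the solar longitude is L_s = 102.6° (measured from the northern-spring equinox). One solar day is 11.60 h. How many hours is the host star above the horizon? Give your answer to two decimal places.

Solar declination: sin δ = sin ε · sin L_s = sin 63.60° × sin 102.6° = 0.87414, so δ = +60.943°.
Sunrise equation: cos h₀ = −tan ϕ · tan δ = -9.2594 ≤ −1, so the host star never sets (polar day) and h₀ = π.
Daylight = 2h₀/(2π) × 11.60 h = (3.1416/π) × 11.60 = 11.60 h.

11.60 h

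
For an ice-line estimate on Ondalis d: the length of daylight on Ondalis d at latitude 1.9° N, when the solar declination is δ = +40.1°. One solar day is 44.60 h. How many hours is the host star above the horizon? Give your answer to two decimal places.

22.70 h

cos H₀ = −tan φ · tan δ = −tan(+1.9°) × tan(+40.100°) = -0.0279, so H₀ = 1.5987 rad = 91.60°.
Daylight = 2H₀/(2π) × 44.60 h = (1.5987/π) × 44.60 = 22.70 h.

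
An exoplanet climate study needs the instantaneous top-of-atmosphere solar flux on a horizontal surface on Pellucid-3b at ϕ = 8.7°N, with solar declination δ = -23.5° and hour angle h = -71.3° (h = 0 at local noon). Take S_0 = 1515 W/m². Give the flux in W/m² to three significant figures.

349 W/m²

cos θ_z = sin ϕ sin δ + cos ϕ cos δ cos h = -0.060315 + 0.290638 = 0.230323.
Flux = S_0 · cos θ_z = 1515 × 0.230323 = 348.9 W/m².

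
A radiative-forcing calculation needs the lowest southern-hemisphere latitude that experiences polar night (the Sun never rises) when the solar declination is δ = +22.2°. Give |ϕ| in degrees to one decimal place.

|ϕ| = 67.8°

Polar night requires cos h₀ = −tan ϕ tan δ ≥ 1, i.e. tan ϕ tan δ ≤ −1.
The boundary is |tan ϕ| · |tan δ| = 1, so |ϕ| = 90° − |δ| = 90° − 22.2° = 67.8° in the southern hemisphere.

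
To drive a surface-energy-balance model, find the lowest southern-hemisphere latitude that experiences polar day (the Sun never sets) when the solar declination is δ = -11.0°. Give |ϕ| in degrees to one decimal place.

Polar day requires cos h₀ = −tan ϕ tan δ ≤ −1, i.e. tan ϕ tan δ ≥ 1.
The boundary is |tan ϕ| · |tan δ| = 1, so |ϕ| = 90° − |δ| = 90° − 11.0° = 79.0° in the southern hemisphere.

|ϕ| = 79.0°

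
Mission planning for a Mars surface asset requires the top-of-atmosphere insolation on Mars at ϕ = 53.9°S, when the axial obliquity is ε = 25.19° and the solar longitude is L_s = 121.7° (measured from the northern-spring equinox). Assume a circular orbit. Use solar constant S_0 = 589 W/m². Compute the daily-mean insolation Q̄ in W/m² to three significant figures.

Solar declination: sin δ = sin ε · sin L_s = sin 25.19° × sin 121.7° = 0.36212, so δ = +21.231°.
cos h₀ = −tan(-53.9°) tan(+21.231°) = 0.5328, h₀ = 1.0089 rad.
Bracket: h₀ sin ϕ sin δ + cos ϕ cos δ sin h₀ = 1.0089×-0.80799×0.36212 + 0.58920×0.93213×0.84627 = -0.295193 + 0.464781 = 0.169588.
Q̄ = (S_0/π) × [bracket] = (589/π) × 0.169588 = 31.80 W/m².

Q̄ ≈ 31.8 W/m²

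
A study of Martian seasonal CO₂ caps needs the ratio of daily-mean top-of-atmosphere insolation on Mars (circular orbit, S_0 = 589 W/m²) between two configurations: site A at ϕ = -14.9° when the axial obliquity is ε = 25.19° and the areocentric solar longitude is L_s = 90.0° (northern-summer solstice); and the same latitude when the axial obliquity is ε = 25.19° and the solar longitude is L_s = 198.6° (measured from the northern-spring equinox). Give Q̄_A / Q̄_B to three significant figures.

Q̄_A / Q̄_B ≈ 0.700

— Configuration A (ϕ=-14.9°):
sin δ = sin 25.19° × sin 90.0° = 0.42562, so δ = +25.190°.
cos h₀ = −tan(-14.9°) tan(+25.190°) = 0.1252, h₀ = 1.4453 rad.
Bracket: h₀ sin ϕ sin δ + cos ϕ cos δ sin h₀ = 1.4453×-0.25713×0.42562 + 0.96638×0.90490×0.99214 = -0.158173 + 0.867604 = 0.709431.
Q̄ = (S_0/π) × [bracket] = (589/π) × 0.709431 = 133.01 W/m².
— Configuration B (ϕ=-14.9°):
Solar declination: sin δ = sin ε · sin L_s = sin 25.19° × sin 198.6° = -0.13576, so δ = -7.802°.
cos h₀ = −tan(-14.9°) tan(-7.802°) = -0.0365, h₀ = 1.6073 rad.
Bracket: h₀ sin ϕ sin δ + cos ϕ cos δ sin h₀ = 1.6073×-0.25713×-0.13576 + 0.96638×0.99074×0.99934 = 0.056108 + 0.956799 = 1.012907.
Q̄ = (S_0/π) × [bracket] = (589/π) × 1.012907 = 189.90 W/m².
Ratio Q̄_A / Q̄_B = 133.01 / 189.90 = 0.7004.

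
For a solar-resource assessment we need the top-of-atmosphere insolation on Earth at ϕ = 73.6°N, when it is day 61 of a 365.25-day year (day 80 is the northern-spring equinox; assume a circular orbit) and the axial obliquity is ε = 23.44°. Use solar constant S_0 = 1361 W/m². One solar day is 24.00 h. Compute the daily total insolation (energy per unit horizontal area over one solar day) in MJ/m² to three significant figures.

Solar longitude: L_s = 360° × (61 − 80)/365.25 = -18.727°, i.e. -18.727° + 360° = 341.273°.
sin δ = sin 23.44° × sin 341.273° = -0.12771, so δ = -7.337°.
cos h₀ = −tan(+73.6°) tan(-7.337°) = 0.4375, h₀ = 1.1180 rad.
Bracket: h₀ sin ϕ sin δ + cos ϕ cos δ sin h₀ = 1.1180×0.95931×-0.12771 + 0.28234×0.99181×0.89921 = -0.136970 + 0.251804 = 0.114834.
Q̄ = (S_0/π) × [bracket] = (1361/π) × 0.114834 = 49.748 W/m².
Daily total = Q̄ × 24.00 h × 3600 s/h = 49.748 × 24.00 × 3600 / 10⁶ = 4.298 MJ/m².

4.30 MJ/m²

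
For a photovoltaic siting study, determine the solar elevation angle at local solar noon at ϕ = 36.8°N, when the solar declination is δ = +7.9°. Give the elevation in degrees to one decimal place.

At local noon the hour angle is zero, so the zenith angle equals |ϕ − δ| = |+36.8° − (+7.900°)| = 28.900°.
Elevation = 90° − 28.900° = 61.1°.

61.1°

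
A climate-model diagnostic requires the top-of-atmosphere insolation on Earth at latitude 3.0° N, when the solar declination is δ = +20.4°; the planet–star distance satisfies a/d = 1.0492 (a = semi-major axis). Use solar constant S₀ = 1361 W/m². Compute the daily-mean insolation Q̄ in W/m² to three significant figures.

Q̄ ≈ 460 W/m²

cos H₀ = −tan(+3.0°) tan(+20.400°) = -0.0195, H₀ = 1.5903 rad.
Bracket: H₀ sin φ sin δ + cos φ cos δ sin H₀ = 1.5903×0.05234×0.34857 + 0.99863×0.93728×0.99981 = 0.029014 + 0.935818 = 0.964832.
Inverse-square distance factor (a/d)² = 1.0492² = 1.100821.
Q̄ = (S₀/π) × 1.100821 × [bracket] = (1361/π) × 1.100821 × 0.964832 = 460.1 W/m².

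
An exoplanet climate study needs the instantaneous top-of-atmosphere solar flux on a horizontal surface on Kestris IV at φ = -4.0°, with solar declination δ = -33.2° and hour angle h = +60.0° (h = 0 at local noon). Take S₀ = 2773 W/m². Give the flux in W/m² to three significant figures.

cos θ_z = sin φ sin δ + cos φ cos δ cos h = 0.038196 + 0.417363 = 0.455559.
Flux = S₀ · cos θ_z = 2773 × 0.455559 = 1263 W/m².

1.26e+03 W/m²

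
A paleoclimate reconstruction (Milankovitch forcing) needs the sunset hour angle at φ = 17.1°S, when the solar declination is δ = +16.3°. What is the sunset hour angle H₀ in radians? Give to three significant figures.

H₀ = 1.48 rad

cos H₀ = −tan φ · tan δ = −tan(-17.1°) × tan(+16.300°) = 0.0900, so H₀ = 1.4807 rad = 84.84°.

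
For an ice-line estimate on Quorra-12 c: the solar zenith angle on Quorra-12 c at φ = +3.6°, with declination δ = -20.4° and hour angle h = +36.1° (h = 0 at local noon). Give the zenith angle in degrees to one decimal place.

cos θ_z = sin φ sin δ + cos φ cos δ cos h = -0.021887 + 0.755820 = 0.733933.
θ_z = arccos(0.733933) = 42.8°.

θ_z = 42.8°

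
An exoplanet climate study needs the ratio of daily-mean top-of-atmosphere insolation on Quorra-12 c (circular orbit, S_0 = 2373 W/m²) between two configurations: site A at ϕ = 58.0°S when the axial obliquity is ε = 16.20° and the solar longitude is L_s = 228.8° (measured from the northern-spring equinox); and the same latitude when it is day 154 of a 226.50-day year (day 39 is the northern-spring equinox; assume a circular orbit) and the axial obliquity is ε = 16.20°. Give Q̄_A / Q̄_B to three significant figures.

— Configuration A (ϕ=-58.0°):
Solar declination: sin δ = sin ε · sin L_s = sin 16.20° × sin 228.8° = -0.20992, so δ = -12.117°.
cos h₀ = −tan(-58.0°) tan(-12.117°) = -0.3436, h₀ = 1.9215 rad.
Bracket: h₀ sin ϕ sin δ + cos ϕ cos δ sin h₀ = 1.9215×-0.84805×-0.20992 + 0.52992×0.97772×0.93912 = 0.342071 + 0.486571 = 0.828642.
Q̄ = (S_0/π) × [bracket] = (2373/π) × 0.828642 = 625.91 W/m².
— Configuration B (ϕ=-58.0°):
Solar longitude: L_s = 360° × (154 − 39)/226.50 = 182.781°.
sin δ = sin 16.20° × sin 182.781° = -0.01354, so δ = -0.776°.
cos h₀ = −tan(-58.0°) tan(-0.776°) = -0.0217, h₀ = 1.5925 rad.
Bracket: h₀ sin ϕ sin δ + cos ϕ cos δ sin h₀ = 1.5925×-0.84805×-0.01354 + 0.52992×0.99991×0.99977 = 0.018286 + 0.529750 = 0.548036.
Q̄ = (S_0/π) × [bracket] = (2373/π) × 0.548036 = 413.96 W/m².
Ratio Q̄_A / Q̄_B = 625.91 / 413.96 = 1.512.

Q̄_A / Q̄_B ≈ 1.51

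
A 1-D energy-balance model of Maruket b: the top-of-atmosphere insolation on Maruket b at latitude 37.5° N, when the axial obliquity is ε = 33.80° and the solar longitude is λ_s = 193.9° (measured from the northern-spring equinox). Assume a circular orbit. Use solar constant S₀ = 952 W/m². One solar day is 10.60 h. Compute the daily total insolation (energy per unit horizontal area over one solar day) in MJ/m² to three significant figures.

7.66 MJ/m²

Solar declination: sin δ = sin ε · sin λ_s = sin 33.80° × sin 193.9° = -0.13364, so δ = -7.680°.
cos H₀ = −tan(+37.5°) tan(-7.680°) = 0.1035, H₀ = 1.4671 rad.
Bracket: H₀ sin φ sin δ + cos φ cos δ sin H₀ = 1.4671×0.60876×-0.13364 + 0.79335×0.99103×0.99463 = -0.119355 + 0.782012 = 0.662657.
Q̄ = (S₀/π) × [bracket] = (952/π) × 0.662657 = 200.81 W/m².
Daily total = Q̄ × 10.60 h × 3600 s/h = 200.81 × 10.60 × 3600 / 10⁶ = 7.663 MJ/m².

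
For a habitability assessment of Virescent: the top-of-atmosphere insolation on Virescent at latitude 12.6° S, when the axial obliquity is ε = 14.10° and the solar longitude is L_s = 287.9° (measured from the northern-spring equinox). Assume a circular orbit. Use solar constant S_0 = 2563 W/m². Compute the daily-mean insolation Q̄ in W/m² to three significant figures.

Q̄ ≈ 840 W/m²

Solar declination: sin δ = sin ε · sin L_s = sin 14.10° × sin 287.9° = -0.23182, so δ = -13.404°.
cos h₀ = −tan(-12.6°) tan(-13.404°) = -0.0533, h₀ = 1.6241 rad.
Bracket: h₀ sin ϕ sin δ + cos ϕ cos δ sin h₀ = 1.6241×-0.21814×-0.23182 + 0.97592×0.97276×0.99858 = 0.082129 + 0.947988 = 1.030117.
Q̄ = (S_0/π) × [bracket] = (2563/π) × 1.030117 = 840.4 W/m².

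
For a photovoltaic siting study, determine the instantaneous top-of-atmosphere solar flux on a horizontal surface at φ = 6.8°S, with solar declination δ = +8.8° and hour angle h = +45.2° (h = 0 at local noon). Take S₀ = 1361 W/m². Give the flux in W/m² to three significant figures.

916 W/m²

cos θ_z = sin φ sin δ + cos φ cos δ cos h = -0.018114 + 0.691441 = 0.673327.
Flux = S₀ · cos θ_z = 1361 × 0.673327 = 916.4 W/m².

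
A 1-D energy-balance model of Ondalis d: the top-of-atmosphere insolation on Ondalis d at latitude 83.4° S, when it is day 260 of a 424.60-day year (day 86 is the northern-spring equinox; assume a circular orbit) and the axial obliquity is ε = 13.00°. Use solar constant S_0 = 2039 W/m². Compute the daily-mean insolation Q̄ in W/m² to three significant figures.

Q̄ ≈ 0.00 W/m²

Solar longitude: L_s = 360° × (260 − 86)/424.60 = 147.527°.
sin δ = sin 13.00° × sin 147.527° = 0.12078, so δ = +6.937°.
cos h₀ = −tan(-83.4°) tan(+6.937°) = 1.0515 ≥ 1 ⇒ polar night, h₀ = 0 and Q̄ = 0.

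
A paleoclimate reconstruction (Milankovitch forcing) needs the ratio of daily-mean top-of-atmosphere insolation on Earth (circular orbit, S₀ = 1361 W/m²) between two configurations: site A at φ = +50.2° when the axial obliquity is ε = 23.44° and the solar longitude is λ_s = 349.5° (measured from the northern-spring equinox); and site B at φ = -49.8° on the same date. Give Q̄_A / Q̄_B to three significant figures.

Q̄_A / Q̄_B ≈ 0.755

— Configuration A (φ=+50.2°):
Solar declination: sin δ = sin ε · sin λ_s = sin 23.44° × sin 349.5° = -0.07249, so δ = -4.157°.
cos H₀ = −tan(+50.2°) tan(-4.157°) = 0.0872, H₀ = 1.4834 rad.
Bracket: H₀ sin φ sin δ + cos φ cos δ sin H₀ = 1.4834×0.76828×-0.07249 + 0.64011×0.99737×0.99619 = -0.082614 + 0.635994 = 0.553380.
Q̄ = (S₀/π) × [bracket] = (1361/π) × 0.553380 = 239.74 W/m².
— Configuration B (φ=-49.8°):
cos H₀ = −tan(-49.8°) tan(-4.157°) = -0.0860, H₀ = 1.6569 rad.
Bracket: H₀ sin φ sin δ + cos φ cos δ sin H₀ = 1.6569×-0.76380×-0.07249 + 0.64546×0.99737×0.99629 = 0.091739 + 0.641374 = 0.733113.
Q̄ = (S₀/π) × [bracket] = (1361/π) × 0.733113 = 317.60 W/m².
Ratio Q̄_A / Q̄_B = 239.74 / 317.60 = 0.7548.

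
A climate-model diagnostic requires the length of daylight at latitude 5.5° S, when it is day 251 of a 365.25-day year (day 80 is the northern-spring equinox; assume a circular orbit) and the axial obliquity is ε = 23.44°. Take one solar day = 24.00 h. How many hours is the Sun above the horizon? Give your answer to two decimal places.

Solar longitude: λ_s = 360° × (251 − 80)/365.25 = 168.542°.
sin δ = sin 23.44° × sin 168.542° = 0.07902, so δ = +4.532°.
cos H₀ = −tan φ · tan δ = −tan(-5.5°) × tan(+4.532°) = 0.0076, so H₀ = 1.5632 rad = 89.56°.
Daylight = 2H₀/(2π) × 24.00 h = (1.5632/π) × 24.00 = 11.94 h.

11.94 h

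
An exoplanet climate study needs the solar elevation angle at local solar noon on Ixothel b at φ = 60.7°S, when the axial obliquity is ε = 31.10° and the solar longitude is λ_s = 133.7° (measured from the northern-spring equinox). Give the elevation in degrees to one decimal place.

Solar declination: sin δ = sin ε · sin λ_s = sin 31.10° × sin 133.7° = 0.37344, so δ = +21.928°.
At local noon the hour angle is zero, so the zenith angle equals |φ − δ| = |-60.7° − (+21.928°)| = 82.628°.
Elevation = 90° − 82.628° = 7.4°.

7.4°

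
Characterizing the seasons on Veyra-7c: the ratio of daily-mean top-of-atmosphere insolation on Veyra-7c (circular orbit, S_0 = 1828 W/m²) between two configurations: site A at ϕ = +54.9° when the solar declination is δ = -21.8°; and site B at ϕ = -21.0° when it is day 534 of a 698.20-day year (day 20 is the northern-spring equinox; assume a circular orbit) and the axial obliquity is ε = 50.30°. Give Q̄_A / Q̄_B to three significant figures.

Q̄_A / Q̄_B ≈ 0.133

— Configuration A (ϕ=+54.9°):
cos h₀ = −tan(+54.9°) tan(-21.800°) = 0.5691, h₀ = 0.9654 rad.
Bracket: h₀ sin ϕ sin δ + cos ϕ cos δ sin h₀ = 0.9654×0.81815×-0.37137 + 0.57501×0.92849×0.82227 = -0.293324 + 0.439003 = 0.145679.
Q̄ = (S_0/π) × [bracket] = (1828/π) × 0.145679 = 84.766 W/m².
— Configuration B (ϕ=-21.0°):
Solar longitude: L_s = 360° × (534 − 20)/698.20 = 265.024°.
sin δ = sin 50.30° × sin 265.024° = -0.76650, so δ = -50.041°.
cos h₀ = −tan(-21.0°) tan(-50.041°) = -0.4581, h₀ = 2.0467 rad.
Bracket: h₀ sin ϕ sin δ + cos ϕ cos δ sin h₀ = 2.0467×-0.35837×-0.76650 + 0.93358×0.64224×0.88888 = 0.562209 + 0.532957 = 1.095166.
Q̄ = (S_0/π) × [bracket] = (1828/π) × 1.095166 = 637.24 W/m².
Ratio Q̄_A / Q̄_B = 84.766 / 637.24 = 0.1330.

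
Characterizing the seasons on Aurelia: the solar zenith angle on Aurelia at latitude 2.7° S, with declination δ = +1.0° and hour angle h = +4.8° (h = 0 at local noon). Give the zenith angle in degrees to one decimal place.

θ_z = 6.1°

cos θ_z = sin ϕ sin δ + cos ϕ cos δ cos h = -0.000822 + 0.995235 = 0.994413.
θ_z = arccos(0.994413) = 6.1°.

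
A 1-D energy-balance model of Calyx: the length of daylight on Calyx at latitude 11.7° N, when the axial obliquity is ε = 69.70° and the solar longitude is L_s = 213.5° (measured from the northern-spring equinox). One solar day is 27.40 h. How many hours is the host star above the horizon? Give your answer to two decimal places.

12.60 h

Solar declination: sin δ = sin ε · sin L_s = sin 69.70° × sin 213.5° = -0.51766, so δ = -31.175°.
cos h₀ = −tan ϕ · tan δ = −tan(+11.7°) × tan(-31.175°) = 0.1253, so h₀ = 1.4452 rad = 82.80°.
Daylight = 2h₀/(2π) × 27.40 h = (1.4452/π) × 27.40 = 12.60 h.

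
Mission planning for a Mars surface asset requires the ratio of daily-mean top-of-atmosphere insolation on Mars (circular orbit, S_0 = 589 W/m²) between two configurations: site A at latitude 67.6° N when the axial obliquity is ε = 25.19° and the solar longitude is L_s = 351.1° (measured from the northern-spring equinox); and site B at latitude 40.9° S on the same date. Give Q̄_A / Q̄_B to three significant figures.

— Configuration A (ϕ=+67.6°):
Solar declination: sin δ = sin ε · sin L_s = sin 25.19° × sin 351.1° = -0.06585, so δ = -3.776°.
cos h₀ = −tan(+67.6°) tan(-3.776°) = 0.1601, h₀ = 1.4100 rad.
Bracket: h₀ sin ϕ sin δ + cos ϕ cos δ sin h₀ = 1.4100×0.92455×-0.06585 + 0.38107×0.99783×0.98710 = -0.085843 + 0.375338 = 0.289495.
Q̄ = (S_0/π) × [bracket] = (589/π) × 0.289495 = 54.276 W/m².
— Configuration B (ϕ=-40.9°):
cos h₀ = −tan(-40.9°) tan(-3.776°) = -0.0572, h₀ = 1.6280 rad.
Bracket: h₀ sin ϕ sin δ + cos ϕ cos δ sin h₀ = 1.6280×-0.65474×-0.06585 + 0.75585×0.99783×0.99836 = 0.070191 + 0.752973 = 0.823164.
Q̄ = (S_0/π) × [bracket] = (589/π) × 0.823164 = 154.33 W/m².
Ratio Q̄_A / Q̄_B = 54.276 / 154.33 = 0.3517.

Q̄_A / Q̄_B ≈ 0.352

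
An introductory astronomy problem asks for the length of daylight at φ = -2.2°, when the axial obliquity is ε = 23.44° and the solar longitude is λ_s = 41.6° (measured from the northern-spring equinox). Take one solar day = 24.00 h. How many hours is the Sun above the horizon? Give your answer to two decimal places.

11.92 h

Solar declination: sin δ = sin ε · sin λ_s = sin 23.44° × sin 41.6° = 0.26410, so δ = +15.314°.
cos H₀ = −tan φ · tan δ = −tan(-2.2°) × tan(+15.314°) = 0.0105, so H₀ = 1.5603 rad = 89.40°.
Daylight = 2H₀/(2π) × 24.00 h = (1.5603/π) × 24.00 = 11.92 h.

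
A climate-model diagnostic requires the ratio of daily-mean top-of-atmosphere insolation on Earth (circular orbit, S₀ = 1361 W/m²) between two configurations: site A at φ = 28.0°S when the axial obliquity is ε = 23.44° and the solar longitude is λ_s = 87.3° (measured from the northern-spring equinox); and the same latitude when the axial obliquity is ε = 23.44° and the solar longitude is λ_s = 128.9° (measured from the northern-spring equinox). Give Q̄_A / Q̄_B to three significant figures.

Q̄_A / Q̄_B ≈ 0.864

— Configuration A (φ=-28.0°):
Solar declination: sin δ = sin ε · sin λ_s = sin 23.44° × sin 87.3° = 0.39735, so δ = +23.412°.
cos H₀ = −tan(-28.0°) tan(+23.412°) = 0.2302, H₀ = 1.3385 rad.
Bracket: H₀ sin φ sin δ + cos φ cos δ sin H₀ = 1.3385×-0.46947×0.39735 + 0.88295×0.91767×0.97314 = -0.249689 + 0.788493 = 0.538804.
Q̄ = (S₀/π) × [bracket] = (1361/π) × 0.538804 = 233.42 W/m².
— Configuration B (φ=-28.0°):
Solar declination: sin δ = sin ε · sin λ_s = sin 23.44° × sin 128.9° = 0.30958, so δ = +18.034°.
cos H₀ = −tan(-28.0°) tan(+18.034°) = 0.1731, H₀ = 1.3968 rad.
Bracket: H₀ sin φ sin δ + cos φ cos δ sin H₀ = 1.3968×-0.46947×0.30958 + 0.88295×0.95087×0.98490 = -0.203009 + 0.826893 = 0.623884.
Q̄ = (S₀/π) × [bracket] = (1361/π) × 0.623884 = 270.28 W/m².
Ratio Q̄_A / Q̄_B = 233.42 / 270.28 = 0.8636.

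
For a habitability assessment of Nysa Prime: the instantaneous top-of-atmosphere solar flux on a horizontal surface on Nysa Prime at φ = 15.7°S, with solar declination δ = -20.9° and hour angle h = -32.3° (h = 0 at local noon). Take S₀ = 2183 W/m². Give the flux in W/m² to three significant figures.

1.87e+03 W/m²

cos θ_z = sin φ sin δ + cos φ cos δ cos h = 0.096533 + 0.760187 = 0.856720.
Flux = S₀ · cos θ_z = 2183 × 0.856720 = 1870 W/m².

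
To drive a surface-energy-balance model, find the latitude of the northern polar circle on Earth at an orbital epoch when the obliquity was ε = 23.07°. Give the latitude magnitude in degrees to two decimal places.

The polar circle is the lowest latitude that experiences at least one full rotation of continuous daylight at the northern-summer solstice; it lies at |φ| = 90° − ε = 90° − 23.07° = 66.93°.

66.93°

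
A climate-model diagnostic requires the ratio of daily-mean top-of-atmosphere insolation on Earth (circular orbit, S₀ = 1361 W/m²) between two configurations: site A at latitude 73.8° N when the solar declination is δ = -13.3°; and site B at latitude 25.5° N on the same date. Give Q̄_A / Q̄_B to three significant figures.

— Configuration A (φ=+73.8°):
cos H₀ = −tan(+73.8°) tan(-13.300°) = 0.8137, H₀ = 0.6204 rad.
Bracket: H₀ sin φ sin δ + cos φ cos δ sin H₀ = 0.6204×0.96029×-0.23005 + 0.27899×0.97318×0.58134 = -0.137055 + 0.157838 = 0.020783.
Q̄ = (S₀/π) × [bracket] = (1361/π) × 0.020783 = 9.0036 W/m².
— Configuration B (φ=+25.5°):
cos H₀ = −tan(+25.5°) tan(-13.300°) = 0.1128, H₀ = 1.4578 rad.
Bracket: H₀ sin φ sin δ + cos φ cos δ sin H₀ = 1.4578×0.43051×-0.23005 + 0.90259×0.97318×0.99362 = -0.144379 + 0.872778 = 0.728399.
Q̄ = (S₀/π) × [bracket] = (1361/π) × 0.728399 = 315.56 W/m².
Ratio Q̄_A / Q̄_B = 9.0036 / 315.56 = 0.02853.

Q̄_A / Q̄_B ≈ 0.0285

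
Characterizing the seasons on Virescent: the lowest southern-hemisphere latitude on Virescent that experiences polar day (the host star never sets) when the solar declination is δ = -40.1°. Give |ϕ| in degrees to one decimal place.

|ϕ| = 49.9°

Polar day requires cos h₀ = −tan ϕ tan δ ≤ −1, i.e. tan ϕ tan δ ≥ 1.
The boundary is |tan ϕ| · |tan δ| = 1, so |ϕ| = 90° − |δ| = 90° − 40.1° = 49.9° in the southern hemisphere.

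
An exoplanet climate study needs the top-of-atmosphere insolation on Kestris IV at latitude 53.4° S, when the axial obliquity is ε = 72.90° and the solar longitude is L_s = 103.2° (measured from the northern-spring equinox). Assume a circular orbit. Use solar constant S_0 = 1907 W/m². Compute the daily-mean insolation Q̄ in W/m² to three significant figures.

Q̄ ≈ 0.00 W/m²

Solar declination: sin δ = sin ε · sin L_s = sin 72.90° × sin 103.2° = 0.93054, so δ = +68.519°.
cos h₀ = −tan(-53.4°) tan(+68.519°) = 3.4216 ≥ 1 ⇒ polar night, h₀ = 0 and Q̄ = 0.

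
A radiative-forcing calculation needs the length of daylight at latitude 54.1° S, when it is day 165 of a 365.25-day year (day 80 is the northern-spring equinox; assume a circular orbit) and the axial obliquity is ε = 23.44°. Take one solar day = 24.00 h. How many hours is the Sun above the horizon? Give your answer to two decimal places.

7.13 h

Solar longitude: L_s = 360° × (165 − 80)/365.25 = 83.778°.
sin δ = sin 23.44° × sin 83.778° = 0.39545, so δ = +23.294°.
cos h₀ = −tan ϕ · tan δ = −tan(-54.1°) × tan(+23.294°) = 0.5948, so h₀ = 0.9338 rad = 53.50°.
Daylight = 2h₀/(2π) × 24.00 h = (0.9338/π) × 24.00 = 7.13 h.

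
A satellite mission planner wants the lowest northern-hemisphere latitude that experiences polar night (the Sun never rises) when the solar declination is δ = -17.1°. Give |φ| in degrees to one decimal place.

Polar night requires cos H₀ = −tan φ tan δ ≥ 1, i.e. tan φ tan δ ≤ −1.
The boundary is |tan φ| · |tan δ| = 1, so |φ| = 90° − |δ| = 90° − 17.1° = 72.9° in the northern hemisphere.

|φ| = 72.9°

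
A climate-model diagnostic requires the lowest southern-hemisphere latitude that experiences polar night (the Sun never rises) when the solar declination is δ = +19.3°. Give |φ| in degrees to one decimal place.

|φ| = 70.7°

Polar night requires cos H₀ = −tan φ tan δ ≥ 1, i.e. tan φ tan δ ≤ −1.
The boundary is |tan φ| · |tan δ| = 1, so |φ| = 90° − |δ| = 90° − 19.3° = 70.7° in the southern hemisphere.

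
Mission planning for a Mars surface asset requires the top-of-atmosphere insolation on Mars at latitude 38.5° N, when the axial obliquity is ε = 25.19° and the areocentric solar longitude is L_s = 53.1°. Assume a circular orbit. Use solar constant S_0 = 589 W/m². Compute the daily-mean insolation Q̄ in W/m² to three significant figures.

Q̄ ≈ 206 W/m²

sin δ = sin 25.19° × sin 53.1° = 0.34036, so δ = +19.899°.
cos h₀ = −tan(+38.5°) tan(+19.899°) = -0.2879, h₀ = 1.8629 rad.
Bracket: h₀ sin ϕ sin δ + cos ϕ cos δ sin h₀ = 1.8629×0.62251×0.34036 + 0.78261×0.94029×0.95765 = 0.394707 + 0.704716 = 1.099423.
Q̄ = (S_0/π) × [bracket] = (589/π) × 1.099423 = 206.1 W/m².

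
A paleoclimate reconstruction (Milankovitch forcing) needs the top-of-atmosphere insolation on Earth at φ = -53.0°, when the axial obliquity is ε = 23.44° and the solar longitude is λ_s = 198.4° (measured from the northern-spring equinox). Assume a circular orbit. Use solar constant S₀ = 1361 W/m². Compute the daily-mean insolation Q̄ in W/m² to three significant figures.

Solar declination: sin δ = sin ε · sin λ_s = sin 23.44° × sin 198.4° = -0.12556, so δ = -7.213°.
cos H₀ = −tan(-53.0°) tan(-7.213°) = -0.1680, H₀ = 1.7396 rad.
Bracket: H₀ sin φ sin δ + cos φ cos δ sin H₀ = 1.7396×-0.79864×-0.12556 + 0.60182×0.99209×0.98579 = 0.174442 + 0.588575 = 0.763017.
Q̄ = (S₀/π) × [bracket] = (1361/π) × 0.763017 = 330.6 W/m².

Q̄ ≈ 331 W/m²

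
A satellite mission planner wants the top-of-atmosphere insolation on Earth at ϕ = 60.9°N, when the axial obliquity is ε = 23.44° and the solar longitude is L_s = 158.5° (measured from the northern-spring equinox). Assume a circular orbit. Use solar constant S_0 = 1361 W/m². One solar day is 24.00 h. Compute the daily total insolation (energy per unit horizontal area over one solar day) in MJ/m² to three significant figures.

Solar declination: sin δ = sin ε · sin L_s = sin 23.44° × sin 158.5° = 0.14579, so δ = +8.383°.
cos h₀ = −tan(+60.9°) tan(+8.383°) = -0.2648, h₀ = 1.8388 rad.
Bracket: h₀ sin ϕ sin δ + cos ϕ cos δ sin h₀ = 1.8388×0.87377×0.14579 + 0.48634×0.98932×0.96431 = 0.234239 + 0.463974 = 0.698213.
Q̄ = (S_0/π) × [bracket] = (1361/π) × 0.698213 = 302.48 W/m².
Daily total = Q̄ × 24.00 h × 3600 s/h = 302.48 × 24.00 × 3600 / 10⁶ = 26.13 MJ/m².

26.1 MJ/m²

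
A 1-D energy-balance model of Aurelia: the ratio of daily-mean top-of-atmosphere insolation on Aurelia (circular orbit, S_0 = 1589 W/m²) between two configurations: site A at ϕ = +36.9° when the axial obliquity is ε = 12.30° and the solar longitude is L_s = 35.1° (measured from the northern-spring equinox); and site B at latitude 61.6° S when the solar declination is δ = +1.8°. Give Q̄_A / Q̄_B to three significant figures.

— Configuration A (ϕ=+36.9°):
Solar declination: sin δ = sin ε · sin L_s = sin 12.30° × sin 35.1° = 0.12249, so δ = +7.036°.
cos h₀ = −tan(+36.9°) tan(+7.036°) = -0.0927, h₀ = 1.6636 rad.
Bracket: h₀ sin ϕ sin δ + cos ϕ cos δ sin h₀ = 1.6636×0.60042×0.12249 + 0.79968×0.99247×0.99570 = 0.122350 + 0.790246 = 0.912596.
Q̄ = (S_0/π) × [bracket] = (1589/π) × 0.912596 = 461.59 W/m².
— Configuration B (ϕ=-61.6°):
cos h₀ = −tan(-61.6°) tan(+1.800°) = 0.0581, h₀ = 1.5126 rad.
Bracket: h₀ sin ϕ sin δ + cos ϕ cos δ sin h₀ = 1.5126×-0.87965×0.03141 + 0.47562×0.99951×0.99831 = -0.041793 + 0.474584 = 0.432791.
Q̄ = (S_0/π) × [bracket] = (1589/π) × 0.432791 = 218.90 W/m².
Ratio Q̄_A / Q̄_B = 461.59 / 218.90 = 2.109.

Q̄_A / Q̄_B ≈ 2.11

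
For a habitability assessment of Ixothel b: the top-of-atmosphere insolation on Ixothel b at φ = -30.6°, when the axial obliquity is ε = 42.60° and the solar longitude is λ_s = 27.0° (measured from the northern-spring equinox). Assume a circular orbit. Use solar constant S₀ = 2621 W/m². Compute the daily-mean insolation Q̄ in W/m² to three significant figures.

Solar declination: sin δ = sin ε · sin λ_s = sin 42.60° × sin 27.0° = 0.30730, so δ = +17.896°.
cos H₀ = −tan(-30.6°) tan(+17.896°) = 0.1910, H₀ = 1.3786 rad.
Bracket: H₀ sin φ sin δ + cos φ cos δ sin H₀ = 1.3786×-0.50904×0.30730 + 0.86074×0.95161×0.98160 = -0.215652 + 0.804018 = 0.588366.
Q̄ = (S₀/π) × [bracket] = (2621/π) × 0.588366 = 490.9 W/m².

Q̄ ≈ 491 W/m²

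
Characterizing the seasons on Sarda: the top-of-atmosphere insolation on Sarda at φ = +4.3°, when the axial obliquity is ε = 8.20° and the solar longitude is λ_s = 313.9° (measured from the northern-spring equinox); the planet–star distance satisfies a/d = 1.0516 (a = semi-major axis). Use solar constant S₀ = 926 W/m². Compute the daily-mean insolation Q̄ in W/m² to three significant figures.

Solar declination: sin δ = sin ε · sin λ_s = sin 8.20° × sin 313.9° = -0.10277, so δ = -5.899°.
cos H₀ = −tan(+4.3°) tan(-5.899°) = 0.0078, H₀ = 1.5630 rad.
Bracket: H₀ sin φ sin δ + cos φ cos δ sin H₀ = 1.5630×0.07498×-0.10277 + 0.99719×0.99470×0.99997 = -0.012044 + 0.991875 = 0.979831.
Inverse-square distance factor (a/d)² = 1.0516² = 1.105863.
Q̄ = (S₀/π) × 1.105863 × [bracket] = (926/π) × 1.105863 × 0.979831 = 319.4 W/m².

Q̄ ≈ 319 W/m²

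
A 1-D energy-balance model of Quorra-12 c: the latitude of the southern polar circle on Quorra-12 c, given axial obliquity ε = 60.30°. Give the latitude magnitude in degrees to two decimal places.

The polar circle is the lowest latitude that experiences at least one full rotation of continuous darkness at the northern-summer solstice; it lies at |φ| = 90° − ε = 90° − 60.30° = 29.70°.

29.70°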